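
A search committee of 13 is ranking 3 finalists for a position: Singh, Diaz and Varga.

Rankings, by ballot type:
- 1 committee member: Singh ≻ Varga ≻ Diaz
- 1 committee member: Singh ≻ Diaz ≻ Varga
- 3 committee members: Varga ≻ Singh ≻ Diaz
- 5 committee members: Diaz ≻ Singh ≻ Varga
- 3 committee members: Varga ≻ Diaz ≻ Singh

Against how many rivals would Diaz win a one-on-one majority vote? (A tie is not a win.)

1

Diaz against each rival (13 committee members):
Diaz vs Singh: Diaz, 8–5.
Diaz–Varga: Varga 7–6.
Diaz beats Singh; loses to Varga — 1 pairwise win.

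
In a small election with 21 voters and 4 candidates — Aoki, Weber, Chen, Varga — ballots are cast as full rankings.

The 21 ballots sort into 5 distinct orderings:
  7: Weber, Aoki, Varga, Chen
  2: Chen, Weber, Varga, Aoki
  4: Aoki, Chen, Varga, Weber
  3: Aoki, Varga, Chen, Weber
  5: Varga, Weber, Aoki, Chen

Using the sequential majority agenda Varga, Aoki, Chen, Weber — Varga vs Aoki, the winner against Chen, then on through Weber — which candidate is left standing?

Round 1: Varga vs Aoki — 7–14, Aoki advances.
Round 2: Aoki vs Chen — 19–2, Aoki advances.
Round 3: Aoki vs Weber — 7–14, Weber advances.
Weber survives the agenda.

Weber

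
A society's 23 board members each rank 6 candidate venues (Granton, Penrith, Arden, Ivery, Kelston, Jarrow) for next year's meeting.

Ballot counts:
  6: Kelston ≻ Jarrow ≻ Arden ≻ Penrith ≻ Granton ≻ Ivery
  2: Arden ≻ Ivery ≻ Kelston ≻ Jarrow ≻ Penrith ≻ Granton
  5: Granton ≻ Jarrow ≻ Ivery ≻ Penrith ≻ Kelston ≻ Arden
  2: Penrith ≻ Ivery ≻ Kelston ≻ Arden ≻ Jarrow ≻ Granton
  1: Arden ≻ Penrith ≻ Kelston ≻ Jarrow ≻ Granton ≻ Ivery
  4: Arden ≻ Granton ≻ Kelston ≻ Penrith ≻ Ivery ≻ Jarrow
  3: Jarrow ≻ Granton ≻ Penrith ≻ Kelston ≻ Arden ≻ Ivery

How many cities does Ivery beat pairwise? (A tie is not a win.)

0

Ivery against each rival (23 organisers):
Ivery vs Granton: 4 to 19, Granton.
Ivery vs Penrith: Penrith, 16–7.
Ivery vs Arden: Arden, 16–7.
Ivery vs Kelston: 9 to 14, Kelston.
Ivery vs Jarrow: Jarrow wins 15–8.
Ivery beats no one; loses to Granton, Penrith, Arden, Kelston, Jarrow — 0 pairwise wins.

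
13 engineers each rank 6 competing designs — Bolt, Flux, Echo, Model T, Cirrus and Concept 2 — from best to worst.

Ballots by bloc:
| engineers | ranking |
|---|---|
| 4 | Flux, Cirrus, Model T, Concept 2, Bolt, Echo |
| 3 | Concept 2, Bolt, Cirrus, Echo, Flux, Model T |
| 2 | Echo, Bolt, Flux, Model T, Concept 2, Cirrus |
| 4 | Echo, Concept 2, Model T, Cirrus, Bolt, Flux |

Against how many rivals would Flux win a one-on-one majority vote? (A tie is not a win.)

Flux against each rival (13 engineers):
Flux vs Bolt: Bolt, 9–4.
Flux vs Echo: Echo, 9–4.
Flux vs Model T: 4+3+2 = 9 for Flux, 4 for Model T — Flux by 9–4.
Flux vs Cirrus: 6 to 7, Cirrus.
Flux vs Concept 2: Concept 2, 7–6.
Flux beats Model T; loses to Bolt, Echo, Cirrus, Concept 2 — 1 pairwise win.

1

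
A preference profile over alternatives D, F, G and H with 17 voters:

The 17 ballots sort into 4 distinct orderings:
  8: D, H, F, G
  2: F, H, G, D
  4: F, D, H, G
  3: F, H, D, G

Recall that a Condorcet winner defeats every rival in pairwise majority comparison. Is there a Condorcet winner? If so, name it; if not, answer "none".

Pairwise majorities:
D vs F: D preferred on 8 ballots; F wins 9–8.
D vs G: D preferred on 8+4+3 = 15 ballots; D wins 15–2.
D vs H: 8+4 = 12 for D, 5 for H — D by 12–5.
F vs G: F is ranked higher on 8+2+4+3 = 17 ballots, G on 0. F wins 17–0.
F vs H: F preferred on 2+4+3 = 9 ballots; F wins 9–8.
G vs H: G preferred on 0 ballots; H wins 17–0.
F defeats every rival head-to-head and is the Condorcet winner.

F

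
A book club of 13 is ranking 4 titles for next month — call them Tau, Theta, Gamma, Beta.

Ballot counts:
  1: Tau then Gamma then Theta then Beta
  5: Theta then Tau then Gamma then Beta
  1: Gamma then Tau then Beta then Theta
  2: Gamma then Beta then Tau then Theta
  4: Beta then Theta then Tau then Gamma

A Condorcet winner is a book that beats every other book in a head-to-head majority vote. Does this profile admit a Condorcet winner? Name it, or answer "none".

none

Head-to-head results (13 members):
Tau vs Theta: 4 to 9, Theta.
Tau vs Gamma: Tau is ranked higher on 1+5+4 = 10 ballots, Gamma on 3. Tau wins 10–3.
Tau vs Beta: 7 to 6, Tau.
Theta vs Gamma: Theta is ranked higher on 5+4 = 9 ballots, Gamma on 4. Theta wins 9–4.
Theta vs Beta: 6 to 7, Beta.
Gamma vs Beta: 9 to 4, Gamma.
Every book loses at least once (Tau loses to Theta; Theta loses to Beta; Gamma loses to Tau; Beta loses to Tau). The majority relation contains the cycle Tau → Beta → Theta → Tau, so there is no Condorcet winner.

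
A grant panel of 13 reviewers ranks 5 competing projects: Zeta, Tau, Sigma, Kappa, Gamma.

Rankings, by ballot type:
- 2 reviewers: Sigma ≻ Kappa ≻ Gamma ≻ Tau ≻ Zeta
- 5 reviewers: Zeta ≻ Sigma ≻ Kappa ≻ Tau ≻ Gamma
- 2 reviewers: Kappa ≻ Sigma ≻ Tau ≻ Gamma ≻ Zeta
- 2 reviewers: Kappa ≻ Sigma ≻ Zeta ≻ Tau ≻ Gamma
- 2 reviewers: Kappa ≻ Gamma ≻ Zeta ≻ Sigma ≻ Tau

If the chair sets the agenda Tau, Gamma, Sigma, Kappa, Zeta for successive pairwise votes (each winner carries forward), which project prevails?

Round 1: Tau vs Gamma — 9–4, Tau advances.
Round 2: Tau vs Sigma — 0–13, Sigma advances.
Round 3: Sigma vs Kappa — 7–6, Sigma advances.
Round 4: Sigma vs Zeta — 6–7, Zeta advances.
Zeta survives the agenda.

Zeta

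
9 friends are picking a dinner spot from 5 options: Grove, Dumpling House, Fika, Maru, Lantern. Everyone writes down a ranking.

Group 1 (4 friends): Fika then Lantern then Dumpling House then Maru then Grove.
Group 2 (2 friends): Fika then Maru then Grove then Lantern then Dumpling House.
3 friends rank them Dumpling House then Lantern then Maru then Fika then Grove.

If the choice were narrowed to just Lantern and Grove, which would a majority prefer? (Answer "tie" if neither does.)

Ballots ranking Lantern above Grove: 4 + 3 = 7.
Ballots ranking Grove above Lantern: 9 − 7 = 2.
Lantern wins the head-to-head 7–2.

Lantern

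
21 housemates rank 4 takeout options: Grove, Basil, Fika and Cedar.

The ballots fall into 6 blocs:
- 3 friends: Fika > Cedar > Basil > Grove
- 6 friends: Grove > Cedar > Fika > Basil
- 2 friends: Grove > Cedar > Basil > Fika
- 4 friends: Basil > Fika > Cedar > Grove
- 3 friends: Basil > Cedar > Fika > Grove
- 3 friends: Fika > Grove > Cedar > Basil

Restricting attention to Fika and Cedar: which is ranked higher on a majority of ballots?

Ballots ranking Fika above Cedar: 3 + 4 + 3 = 10.
Ballots ranking Cedar above Fika: 21 − 10 = 11.
Cedar wins the head-to-head 11–10.

Cedar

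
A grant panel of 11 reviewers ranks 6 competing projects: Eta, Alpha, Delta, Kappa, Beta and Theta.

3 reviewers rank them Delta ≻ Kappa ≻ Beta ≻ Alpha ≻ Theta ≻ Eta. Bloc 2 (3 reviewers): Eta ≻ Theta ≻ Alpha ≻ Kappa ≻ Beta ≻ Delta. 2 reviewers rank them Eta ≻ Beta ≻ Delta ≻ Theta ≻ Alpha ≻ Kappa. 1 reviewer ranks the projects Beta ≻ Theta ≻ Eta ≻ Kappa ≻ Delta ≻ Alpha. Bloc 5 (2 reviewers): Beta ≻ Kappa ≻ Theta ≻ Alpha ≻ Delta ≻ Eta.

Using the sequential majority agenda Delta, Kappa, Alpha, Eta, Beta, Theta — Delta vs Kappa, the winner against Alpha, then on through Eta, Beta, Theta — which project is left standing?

Beta

Round 1: Delta vs Kappa — 5–6, Kappa advances.
Round 2: Kappa vs Alpha — 6–5, Kappa advances.
Round 3: Kappa vs Eta — 5–6, Eta advances.
Round 4: Eta vs Beta — 5–6, Beta advances.
Round 5: Beta vs Theta — 8–3, Beta advances.
Beta survives the agenda.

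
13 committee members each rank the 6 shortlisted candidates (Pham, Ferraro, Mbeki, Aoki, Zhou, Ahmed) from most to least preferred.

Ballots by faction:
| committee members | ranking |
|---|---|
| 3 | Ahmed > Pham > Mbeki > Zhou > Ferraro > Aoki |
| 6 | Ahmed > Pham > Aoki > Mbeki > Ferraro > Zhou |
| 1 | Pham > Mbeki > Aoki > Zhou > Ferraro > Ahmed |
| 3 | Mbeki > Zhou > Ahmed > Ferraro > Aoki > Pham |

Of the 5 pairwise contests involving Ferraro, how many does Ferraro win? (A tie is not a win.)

Ferraro against each rival (13 committee members):
Ferraro vs Pham: 3 for Ferraro, 10 for Pham — Pham by 10–3.
Ferraro vs Mbeki: Mbeki wins 13–0.
Ferraro–Aoki: Aoki 7–6.
Ferraro vs Zhou: Zhou, 7–6.
Ferraro vs Ahmed: 1 for Ferraro, 12 for Ahmed — Ahmed by 12–1.
Ferraro beats no one; loses to Pham, Mbeki, Aoki, Zhou, Ahmed — 0 pairwise wins.

0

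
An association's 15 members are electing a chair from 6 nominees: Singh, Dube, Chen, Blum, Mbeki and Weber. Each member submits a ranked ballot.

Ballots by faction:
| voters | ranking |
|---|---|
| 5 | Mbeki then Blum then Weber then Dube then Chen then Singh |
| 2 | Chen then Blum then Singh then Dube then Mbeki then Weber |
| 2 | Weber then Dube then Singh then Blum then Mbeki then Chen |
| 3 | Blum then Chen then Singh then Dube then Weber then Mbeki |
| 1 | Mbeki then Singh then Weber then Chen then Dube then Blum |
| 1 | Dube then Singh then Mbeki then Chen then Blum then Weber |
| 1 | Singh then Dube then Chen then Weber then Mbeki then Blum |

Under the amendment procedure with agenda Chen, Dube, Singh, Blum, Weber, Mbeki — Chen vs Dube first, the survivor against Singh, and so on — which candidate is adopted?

Mbeki

Round 1: Chen vs Dube — 6–9, Dube advances.
Round 2: Dube vs Singh — 8–7, Dube advances.
Round 3: Dube vs Blum — 5–10, Blum advances.
Round 4: Blum vs Weber — 11–4, Blum advances.
Round 5: Blum vs Mbeki — 7–8, Mbeki advances.
The agenda winner is Mbeki.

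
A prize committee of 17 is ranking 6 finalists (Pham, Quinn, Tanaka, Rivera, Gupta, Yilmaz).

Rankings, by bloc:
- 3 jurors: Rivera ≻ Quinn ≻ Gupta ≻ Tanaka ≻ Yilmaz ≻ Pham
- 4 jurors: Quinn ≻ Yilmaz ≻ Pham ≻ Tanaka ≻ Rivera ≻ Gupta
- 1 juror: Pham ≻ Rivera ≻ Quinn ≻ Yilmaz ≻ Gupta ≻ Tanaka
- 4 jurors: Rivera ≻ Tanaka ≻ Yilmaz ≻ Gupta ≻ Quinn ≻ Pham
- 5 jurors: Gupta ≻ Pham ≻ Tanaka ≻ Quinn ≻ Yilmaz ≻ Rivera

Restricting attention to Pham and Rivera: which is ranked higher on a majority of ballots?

Ballots ranking Pham above Rivera: 4 + 1 + 5 = 10.
Ballots ranking Rivera above Pham: 17 − 10 = 7.
Pham wins the head-to-head 10–7.

Pham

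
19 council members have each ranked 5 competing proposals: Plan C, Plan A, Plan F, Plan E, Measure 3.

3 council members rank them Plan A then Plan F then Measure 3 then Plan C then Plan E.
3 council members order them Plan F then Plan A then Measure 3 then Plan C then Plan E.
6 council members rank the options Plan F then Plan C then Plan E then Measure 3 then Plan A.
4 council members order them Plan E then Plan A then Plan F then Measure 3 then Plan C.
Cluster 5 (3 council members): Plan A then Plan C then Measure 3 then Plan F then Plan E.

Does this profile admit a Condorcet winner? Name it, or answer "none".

Head-to-head results (19 council members):
Plan C vs Plan A: Plan A, 13–6.
Plan C–Plan F: Plan F 16–3.
Plan C vs Plan E: Plan C wins 15–4.
Plan C vs Measure 3: Measure 3 wins 10–9.
Plan A vs Plan F: Plan A, 10–9.
Plan A vs Plan E: Plan E wins 10–9.
Plan A vs Measure 3: Plan A wins 13–6.
Plan F vs Plan E: Plan F, 15–4.
Plan F vs Measure 3: Plan F, 16–3.
Plan E vs Measure 3: Plan E wins 10–9.
No option is unbeaten: Plan C loses to Plan A; Plan A loses to Plan E; Plan F loses to Plan A; Plan E loses to Plan C; Measure 3 loses to Plan A. In particular Plan C → Plan E → Plan A → Plan C is a majority cycle — no Condorcet winner exists.

none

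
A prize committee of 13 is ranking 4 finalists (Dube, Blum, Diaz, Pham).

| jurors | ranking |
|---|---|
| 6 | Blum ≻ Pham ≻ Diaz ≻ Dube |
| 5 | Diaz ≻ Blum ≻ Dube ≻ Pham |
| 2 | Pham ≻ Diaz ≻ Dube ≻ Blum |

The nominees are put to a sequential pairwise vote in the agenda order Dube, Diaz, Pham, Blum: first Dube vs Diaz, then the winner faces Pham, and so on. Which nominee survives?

Round 1: Dube vs Diaz — 0–13, Diaz advances.
Round 2: Diaz vs Pham — 5–8, Pham advances.
Round 3: Pham vs Blum — 2–11, Blum advances.
The agenda winner is Blum.

Blum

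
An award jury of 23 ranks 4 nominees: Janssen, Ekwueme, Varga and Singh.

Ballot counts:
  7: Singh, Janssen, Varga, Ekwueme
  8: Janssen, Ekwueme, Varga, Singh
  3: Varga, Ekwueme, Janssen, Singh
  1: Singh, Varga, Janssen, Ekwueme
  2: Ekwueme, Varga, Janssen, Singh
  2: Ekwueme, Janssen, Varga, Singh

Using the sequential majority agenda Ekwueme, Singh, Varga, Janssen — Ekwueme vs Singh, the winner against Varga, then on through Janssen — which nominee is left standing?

Round 1: Ekwueme vs Singh — 15–8, Ekwueme advances.
Round 2: Ekwueme vs Varga — 12–11, Ekwueme advances.
Round 3: Ekwueme vs Janssen — 7–16, Janssen advances.
The agenda winner is Janssen.

Janssen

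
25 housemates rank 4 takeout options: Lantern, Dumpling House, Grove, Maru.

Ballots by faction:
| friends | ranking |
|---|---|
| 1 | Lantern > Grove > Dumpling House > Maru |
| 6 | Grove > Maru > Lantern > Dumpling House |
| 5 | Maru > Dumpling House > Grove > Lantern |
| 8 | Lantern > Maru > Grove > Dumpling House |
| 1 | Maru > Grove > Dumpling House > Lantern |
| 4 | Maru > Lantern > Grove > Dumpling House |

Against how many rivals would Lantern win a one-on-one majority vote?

2

Lantern against each rival (25 friends):
Lantern vs Dumpling House: Lantern, 19–6.
Lantern vs Grove: Lantern, 13–12.
Lantern–Maru: Maru 16–9.
Lantern beats Dumpling House, Grove; loses to Maru — 2 pairwise wins.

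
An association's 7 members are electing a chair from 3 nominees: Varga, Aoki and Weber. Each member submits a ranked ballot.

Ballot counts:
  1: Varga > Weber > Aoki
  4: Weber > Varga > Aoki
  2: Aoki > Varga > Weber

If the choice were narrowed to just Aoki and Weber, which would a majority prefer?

Weber

Ballots ranking Aoki above Weber: 2.
Ballots ranking Weber above Aoki: 7 − 2 = 5.
Weber wins the head-to-head 5–2.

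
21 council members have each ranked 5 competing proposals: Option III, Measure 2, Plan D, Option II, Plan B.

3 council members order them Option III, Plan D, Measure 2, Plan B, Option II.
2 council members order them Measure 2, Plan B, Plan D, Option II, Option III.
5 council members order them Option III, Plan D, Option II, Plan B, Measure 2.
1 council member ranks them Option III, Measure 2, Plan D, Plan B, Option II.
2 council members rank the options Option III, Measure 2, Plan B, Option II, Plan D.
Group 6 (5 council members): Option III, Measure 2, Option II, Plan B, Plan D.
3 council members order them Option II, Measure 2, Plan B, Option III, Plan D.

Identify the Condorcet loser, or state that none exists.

none

Head-to-head results (21 council members):
Option III–Measure 2: Option III 16–5.
Option III vs Plan D: Option III, 19–2.
Option III vs Option II: Option III, 16–5.
Option III vs Plan B: Option III, 16–5.
Measure 2 vs Plan D: 13 to 8, Measure 2.
Measure 2 vs Option II: Measure 2, 13–8.
Measure 2 vs Plan B: Measure 2 wins 16–5.
Plan D vs Option II: Plan D preferred on 3+2+5+1 = 11 ballots; Plan D wins 11–10.
Plan D–Plan B: Plan B 12–9.
Option II vs Plan B: Option II wins 13–8.
Each option has at least one pairwise win (Option III beats Measure 2; Measure 2 beats Plan D; Plan D beats Option II; Option II beats Plan B; Plan B beats Plan D) — no Condorcet loser.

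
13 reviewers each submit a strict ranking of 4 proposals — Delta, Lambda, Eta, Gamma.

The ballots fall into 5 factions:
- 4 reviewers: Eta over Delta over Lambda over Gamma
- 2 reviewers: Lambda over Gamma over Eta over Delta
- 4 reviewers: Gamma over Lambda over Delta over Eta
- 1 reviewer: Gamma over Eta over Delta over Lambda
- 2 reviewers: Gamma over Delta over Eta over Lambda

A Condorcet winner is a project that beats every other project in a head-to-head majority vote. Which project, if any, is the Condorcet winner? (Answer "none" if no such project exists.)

Head-to-head results (13 reviewers):
Delta–Lambda: Delta 7–6.
Delta–Eta: Eta 7–6.
Delta vs Gamma: Delta preferred on 4 ballots; Gamma wins 9–4.
Lambda vs Eta: Lambda is ranked higher on 2+4 = 6 ballots, Eta on 7. Eta wins 7–6.
Lambda vs Gamma: Gamma, 7–6.
Eta vs Gamma: Gamma wins 9–4.
Gamma defeats every rival head-to-head and is the Condorcet winner.

Gamma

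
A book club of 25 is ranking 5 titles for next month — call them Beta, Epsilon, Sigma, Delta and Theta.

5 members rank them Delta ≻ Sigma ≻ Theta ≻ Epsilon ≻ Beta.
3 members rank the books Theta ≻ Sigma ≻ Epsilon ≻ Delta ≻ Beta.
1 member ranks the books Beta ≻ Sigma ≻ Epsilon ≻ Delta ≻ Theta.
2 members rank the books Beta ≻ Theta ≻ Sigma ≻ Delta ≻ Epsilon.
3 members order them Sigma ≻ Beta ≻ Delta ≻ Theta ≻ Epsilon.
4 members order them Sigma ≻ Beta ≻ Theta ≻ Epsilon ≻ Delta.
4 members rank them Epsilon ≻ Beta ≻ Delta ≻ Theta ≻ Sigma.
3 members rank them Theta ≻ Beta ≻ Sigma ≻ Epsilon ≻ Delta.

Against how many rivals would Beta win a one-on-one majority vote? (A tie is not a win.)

3

Beta against each rival (25 members):
Beta vs Epsilon: 1+2+3+4+3 = 13 for Beta, 12 for Epsilon — Beta by 13–12.
Beta vs Sigma: 10 to 15, Sigma.
Beta vs Delta: Beta preferred on 1+2+3+4+4+3 = 17 ballots; Beta wins 17–8.
Beta vs Theta: 14 to 11, Beta.
Beta beats Epsilon, Delta, Theta; loses to Sigma — 3 pairwise wins.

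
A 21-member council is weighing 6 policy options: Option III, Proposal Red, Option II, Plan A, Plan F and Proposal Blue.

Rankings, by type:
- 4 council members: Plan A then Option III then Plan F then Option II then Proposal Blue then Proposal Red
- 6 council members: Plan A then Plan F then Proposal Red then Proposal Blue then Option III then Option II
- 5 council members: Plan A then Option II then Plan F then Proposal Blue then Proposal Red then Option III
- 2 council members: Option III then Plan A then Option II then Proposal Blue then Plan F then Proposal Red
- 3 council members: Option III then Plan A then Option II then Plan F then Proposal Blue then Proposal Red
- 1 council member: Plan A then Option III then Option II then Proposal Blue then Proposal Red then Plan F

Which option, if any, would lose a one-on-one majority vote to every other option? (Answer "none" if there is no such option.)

none

Head-to-head results (21 council members):
Option III–Proposal Red: Proposal Red 11–10.
Option III–Option II: Option III 16–5.
Option III vs Plan A: 2+3 = 5 for Option III, 16 for Plan A — Plan A by 16–5.
Option III vs Plan F: Option III preferred on 4+2+3+1 = 10 ballots; Plan F wins 11–10.
Option III–Proposal Blue: Proposal Blue 11–10.
Proposal Red vs Option II: Option II wins 15–6.
Proposal Red–Plan A: Plan A 21–0.
Proposal Red vs Plan F: Plan F wins 20–1.
Proposal Red vs Proposal Blue: Proposal Blue, 15–6.
Option II–Plan A: Plan A 21–0.
Option II vs Plan F: Option II is ranked higher on 5+2+3+1 = 11 ballots, Plan F on 10. Option II wins 11–10.
Option II vs Proposal Blue: 15 to 6, Option II.
Plan A–Plan F: Plan A 21–0.
Plan A vs Proposal Blue: 4+6+5+2+3+1 = 21 for Plan A, 0 for Proposal Blue — Plan A by 21–0.
Plan F vs Proposal Blue: Plan F preferred on 4+6+5+3 = 18 ballots; Plan F wins 18–3.
Every option wins at least one matchup (Option III beats Option II; Proposal Red beats Option III; Option II beats Proposal Red; Plan A beats Option III; Plan F beats Option III; Proposal Blue beats Option III), so there is no Condorcet loser.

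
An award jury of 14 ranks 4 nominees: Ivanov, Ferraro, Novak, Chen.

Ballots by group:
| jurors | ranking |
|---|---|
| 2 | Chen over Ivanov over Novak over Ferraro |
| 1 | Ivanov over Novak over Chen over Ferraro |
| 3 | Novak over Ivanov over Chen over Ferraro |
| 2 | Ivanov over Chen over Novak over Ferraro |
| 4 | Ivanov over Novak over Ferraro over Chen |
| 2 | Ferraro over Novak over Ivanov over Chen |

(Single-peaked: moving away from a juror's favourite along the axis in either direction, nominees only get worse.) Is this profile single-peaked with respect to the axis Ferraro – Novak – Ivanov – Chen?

Axis positions: Ferraro=1, Novak=2, Ivanov=3, Chen=4.
Group 1 (peak Chen at position 4): ranking walks positions 4-3-2-1, expanding outward from the peak — single-peaked.
Group 2 (peak Ivanov at position 3): ranking walks positions 3-2-4-1, expanding outward from the peak — single-peaked.
Group 3 (peak Novak at position 2): ranking walks positions 2-3-4-1, expanding outward from the peak — single-peaked.
Group 4 (peak Ivanov at position 3): ranking walks positions 3-4-2-1, expanding outward from the peak — single-peaked.
Group 5 (peak Ivanov at position 3): ranking walks positions 3-2-1-4, expanding outward from the peak — single-peaked.
Group 6 (peak Ferraro at position 1): ranking walks positions 1-2-3-4, expanding outward from the peak — single-peaked.
Every ranking is single-peaked on this axis.

yes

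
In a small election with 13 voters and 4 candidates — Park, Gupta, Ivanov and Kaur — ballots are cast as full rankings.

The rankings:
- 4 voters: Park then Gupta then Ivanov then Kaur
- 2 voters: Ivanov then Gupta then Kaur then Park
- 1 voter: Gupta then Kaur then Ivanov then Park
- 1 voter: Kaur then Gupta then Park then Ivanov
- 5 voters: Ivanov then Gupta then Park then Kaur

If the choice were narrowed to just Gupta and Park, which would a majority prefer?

Gupta

Ballots ranking Gupta above Park: 2 + 1 + 1 + 5 = 9.
Ballots ranking Park above Gupta: 13 − 9 = 4.
Gupta wins the head-to-head 9–4.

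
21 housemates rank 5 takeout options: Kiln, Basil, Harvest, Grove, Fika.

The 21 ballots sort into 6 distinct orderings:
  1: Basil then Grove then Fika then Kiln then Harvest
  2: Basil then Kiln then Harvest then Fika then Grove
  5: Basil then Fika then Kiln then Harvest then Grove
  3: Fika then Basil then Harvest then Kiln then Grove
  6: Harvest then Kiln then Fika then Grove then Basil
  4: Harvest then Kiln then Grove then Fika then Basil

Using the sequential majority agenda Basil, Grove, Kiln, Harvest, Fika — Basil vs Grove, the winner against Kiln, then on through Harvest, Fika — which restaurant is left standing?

Fika

Round 1: Basil vs Grove — 11–10, Basil advances.
Round 2: Basil vs Kiln — 11–10, Basil advances.
Round 3: Basil vs Harvest — 11–10, Basil advances.
Round 4: Basil vs Fika — 8–13, Fika advances.
The agenda winner is Fika.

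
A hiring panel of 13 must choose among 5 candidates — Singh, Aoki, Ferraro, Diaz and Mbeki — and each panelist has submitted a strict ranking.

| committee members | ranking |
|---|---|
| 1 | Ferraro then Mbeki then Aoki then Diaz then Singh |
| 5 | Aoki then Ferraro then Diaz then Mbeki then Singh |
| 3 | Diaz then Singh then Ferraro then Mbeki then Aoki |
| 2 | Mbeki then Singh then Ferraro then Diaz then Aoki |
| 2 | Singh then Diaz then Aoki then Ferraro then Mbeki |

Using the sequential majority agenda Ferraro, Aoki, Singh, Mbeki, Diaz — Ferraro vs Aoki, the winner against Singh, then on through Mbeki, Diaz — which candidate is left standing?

Diaz

Round 1: Ferraro vs Aoki — 6–7, Aoki advances.
Round 2: Aoki vs Singh — 6–7, Singh advances.
Round 3: Singh vs Mbeki — 5–8, Mbeki advances.
Round 4: Mbeki vs Diaz — 3–10, Diaz advances.
Diaz survives the agenda.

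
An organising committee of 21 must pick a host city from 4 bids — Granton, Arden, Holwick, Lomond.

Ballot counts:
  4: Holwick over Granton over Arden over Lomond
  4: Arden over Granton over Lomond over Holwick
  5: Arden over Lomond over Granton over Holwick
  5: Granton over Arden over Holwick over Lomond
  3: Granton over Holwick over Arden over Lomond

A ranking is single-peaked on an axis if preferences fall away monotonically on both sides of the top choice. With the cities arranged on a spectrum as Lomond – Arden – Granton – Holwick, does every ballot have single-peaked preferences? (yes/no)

yes

Axis positions: Lomond=1, Arden=2, Granton=3, Holwick=4.
Bloc 1 (peak Holwick at position 4): ranking walks positions 4-3-2-1, expanding outward from the peak — single-peaked.
Bloc 2 (peak Arden at position 2): ranking walks positions 2-3-1-4, expanding outward from the peak — single-peaked.
Bloc 3 (peak Arden at position 2): ranking walks positions 2-1-3-4, expanding outward from the peak — single-peaked.
Bloc 4 (peak Granton at position 3): ranking walks positions 3-2-4-1, expanding outward from the peak — single-peaked.
Bloc 5 (peak Granton at position 3): ranking walks positions 3-4-2-1, expanding outward from the peak — single-peaked.
Every ranking is single-peaked on this axis.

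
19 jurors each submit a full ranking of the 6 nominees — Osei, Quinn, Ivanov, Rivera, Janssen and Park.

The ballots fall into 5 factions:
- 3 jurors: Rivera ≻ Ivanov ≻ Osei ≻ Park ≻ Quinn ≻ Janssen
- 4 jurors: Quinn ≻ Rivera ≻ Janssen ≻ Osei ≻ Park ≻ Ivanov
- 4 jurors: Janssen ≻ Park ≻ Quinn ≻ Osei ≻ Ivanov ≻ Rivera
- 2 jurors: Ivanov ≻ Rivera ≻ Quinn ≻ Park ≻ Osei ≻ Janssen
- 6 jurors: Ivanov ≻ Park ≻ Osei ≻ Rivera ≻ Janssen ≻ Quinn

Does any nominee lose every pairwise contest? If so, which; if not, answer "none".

none

Head-to-head results (19 jurors):
Osei–Quinn: Quinn 10–9.
Osei vs Ivanov: 8 to 11, Ivanov.
Osei vs Rivera: Osei, 10–9.
Osei vs Janssen: Osei preferred on 3+2+6 = 11 ballots; Osei wins 11–8.
Osei vs Park: Osei is ranked higher on 3+4 = 7 ballots, Park on 12. Park wins 12–7.
Quinn vs Ivanov: 4+4 = 8 for Quinn, 11 for Ivanov — Ivanov by 11–8.
Quinn vs Rivera: Rivera, 11–8.
Quinn vs Janssen: Janssen, 10–9.
Quinn vs Park: 6 to 13, Park.
Ivanov–Rivera: Ivanov 12–7.
Ivanov vs Janssen: Ivanov wins 11–8.
Ivanov–Park: Ivanov 11–8.
Rivera vs Janssen: Rivera is ranked higher on 3+4+2+6 = 15 ballots, Janssen on 4. Rivera wins 15–4.
Rivera–Park: Park 10–9.
Janssen vs Park: Janssen preferred on 4+4 = 8 ballots; Park wins 11–8.
Every nominee wins at least one matchup (Osei beats Rivera; Quinn beats Osei; Ivanov beats Osei; Rivera beats Quinn; Janssen beats Quinn; Park beats Osei), so there is no Condorcet loser.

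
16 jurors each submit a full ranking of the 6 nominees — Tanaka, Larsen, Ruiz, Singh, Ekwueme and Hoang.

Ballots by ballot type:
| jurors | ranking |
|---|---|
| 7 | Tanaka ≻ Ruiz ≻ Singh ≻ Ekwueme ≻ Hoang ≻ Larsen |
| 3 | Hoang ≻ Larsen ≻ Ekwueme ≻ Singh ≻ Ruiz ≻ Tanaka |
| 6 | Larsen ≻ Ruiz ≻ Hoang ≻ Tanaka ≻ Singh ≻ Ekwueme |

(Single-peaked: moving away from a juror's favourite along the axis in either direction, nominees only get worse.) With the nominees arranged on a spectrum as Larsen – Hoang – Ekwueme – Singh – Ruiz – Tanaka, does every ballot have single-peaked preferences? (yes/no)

Axis positions: Larsen=1, Hoang=2, Ekwueme=3, Singh=4, Ruiz=5, Tanaka=6.
Ballot type 1 (peak Tanaka at position 6): ranking walks positions 6-5-4-3-2-1, expanding outward from the peak — single-peaked.
Ballot type 2 (peak Hoang at position 2): ranking walks positions 2-1-3-4-5-6, expanding outward from the peak — single-peaked.
Ballot type 3: ranking walks positions 1-5-2-6-4-3; Ruiz is ranked above Hoang even though Hoang lies between Ruiz and the peak Larsen on the axis — preferences dip and rise again. Not single-peaked.
Ballot type 3 violates single-peakedness, so the profile is not single-peaked on this axis.

no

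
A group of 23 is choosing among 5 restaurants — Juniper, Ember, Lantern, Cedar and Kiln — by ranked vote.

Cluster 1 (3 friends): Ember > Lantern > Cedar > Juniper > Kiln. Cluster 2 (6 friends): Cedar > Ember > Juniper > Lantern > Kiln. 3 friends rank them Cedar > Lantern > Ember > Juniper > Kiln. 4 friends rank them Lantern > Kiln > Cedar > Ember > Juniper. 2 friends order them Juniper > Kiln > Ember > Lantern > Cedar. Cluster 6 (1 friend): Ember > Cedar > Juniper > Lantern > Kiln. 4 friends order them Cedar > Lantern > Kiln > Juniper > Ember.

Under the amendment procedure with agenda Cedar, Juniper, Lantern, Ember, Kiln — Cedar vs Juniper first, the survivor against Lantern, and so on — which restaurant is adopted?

Round 1: Cedar vs Juniper — 21–2, Cedar advances.
Round 2: Cedar vs Lantern — 14–9, Cedar advances.
Round 3: Cedar vs Ember — 17–6, Cedar advances.
Round 4: Cedar vs Kiln — 17–6, Cedar advances.
Cedar survives the agenda.

Cedar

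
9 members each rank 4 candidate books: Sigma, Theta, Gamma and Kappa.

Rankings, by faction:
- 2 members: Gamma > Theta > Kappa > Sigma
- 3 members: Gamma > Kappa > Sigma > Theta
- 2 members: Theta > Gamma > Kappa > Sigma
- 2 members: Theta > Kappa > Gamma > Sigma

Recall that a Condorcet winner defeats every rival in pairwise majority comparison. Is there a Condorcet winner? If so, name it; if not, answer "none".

Head-to-head results (9 members):
Sigma–Theta: Theta 6–3.
Sigma vs Gamma: Gamma wins 9–0.
Sigma vs Kappa: Kappa, 9–0.
Theta–Gamma: Gamma 5–4.
Theta–Kappa: Theta 6–3.
Gamma vs Kappa: Gamma wins 7–2.
Only Gamma has no losses; Gamma is the Condorcet winner.

Gamma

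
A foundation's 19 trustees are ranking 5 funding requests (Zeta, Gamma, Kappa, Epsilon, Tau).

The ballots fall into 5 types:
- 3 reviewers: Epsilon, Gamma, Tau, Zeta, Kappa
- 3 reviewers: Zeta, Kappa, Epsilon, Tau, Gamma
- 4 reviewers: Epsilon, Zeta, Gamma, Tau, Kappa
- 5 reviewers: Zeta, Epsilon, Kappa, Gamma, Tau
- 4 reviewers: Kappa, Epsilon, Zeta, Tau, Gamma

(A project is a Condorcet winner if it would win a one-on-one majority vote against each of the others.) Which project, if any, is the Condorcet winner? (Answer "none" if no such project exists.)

Pairwise majorities:
Zeta vs Gamma: Zeta wins 16–3.
Zeta vs Kappa: Zeta, 15–4.
Zeta vs Epsilon: Epsilon, 11–8.
Zeta–Tau: Zeta 16–3.
Gamma vs Kappa: Kappa, 12–7.
Gamma–Epsilon: Epsilon 19–0.
Gamma vs Tau: Gamma wins 12–7.
Kappa–Epsilon: Epsilon 12–7.
Kappa vs Tau: Kappa wins 12–7.
Epsilon vs Tau: Epsilon wins 19–0.
Epsilon defeats every rival head-to-head and is the Condorcet winner.

Epsilon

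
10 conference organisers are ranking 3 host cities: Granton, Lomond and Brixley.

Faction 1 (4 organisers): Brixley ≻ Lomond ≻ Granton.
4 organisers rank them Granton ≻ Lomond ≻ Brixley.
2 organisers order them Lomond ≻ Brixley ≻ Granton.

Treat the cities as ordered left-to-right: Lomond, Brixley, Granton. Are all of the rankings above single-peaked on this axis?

no

Axis positions: Lomond=1, Brixley=2, Granton=3.
Faction 1 (peak Brixley at position 2): ranking walks positions 2-1-3, expanding outward from the peak — single-peaked.
Faction 2: ranking walks positions 3-1-2; Lomond is ranked above Brixley even though Brixley lies between Lomond and the peak Granton on the axis — preferences dip and rise again. Not single-peaked.
Faction 3 (peak Lomond at position 1): ranking walks positions 1-2-3, expanding outward from the peak — single-peaked.
Faction 2 violates single-peakedness, so the profile is not single-peaked on this axis.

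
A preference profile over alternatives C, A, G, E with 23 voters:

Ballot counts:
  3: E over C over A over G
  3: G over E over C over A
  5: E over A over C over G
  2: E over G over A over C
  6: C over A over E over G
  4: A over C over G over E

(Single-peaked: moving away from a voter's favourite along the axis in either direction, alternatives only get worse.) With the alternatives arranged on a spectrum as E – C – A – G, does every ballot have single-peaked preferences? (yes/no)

Axis positions: E=1, C=2, A=3, G=4.
Type 1 (peak E at position 1): ranking walks positions 1-2-3-4, expanding outward from the peak — single-peaked.
Type 2: ranking walks positions 4-1-2-3; E is ranked above A even though A lies between E and the peak G on the axis — preferences dip and rise again. Not single-peaked.
Type 3: ranking walks positions 1-3-2-4; A is ranked above C even though C lies between A and the peak E on the axis — preferences dip and rise again. Not single-peaked.
Type 4: ranking walks positions 1-4-3-2; G is ranked above C even though C lies between G and the peak E on the axis — preferences dip and rise again. Not single-peaked.
Type 5 (peak C at position 2): ranking walks positions 2-3-1-4, expanding outward from the peak — single-peaked.
Type 6 (peak A at position 3): ranking walks positions 3-2-4-1, expanding outward from the peak — single-peaked.
Type 2 violates single-peakedness, so the profile is not single-peaked on this axis.

no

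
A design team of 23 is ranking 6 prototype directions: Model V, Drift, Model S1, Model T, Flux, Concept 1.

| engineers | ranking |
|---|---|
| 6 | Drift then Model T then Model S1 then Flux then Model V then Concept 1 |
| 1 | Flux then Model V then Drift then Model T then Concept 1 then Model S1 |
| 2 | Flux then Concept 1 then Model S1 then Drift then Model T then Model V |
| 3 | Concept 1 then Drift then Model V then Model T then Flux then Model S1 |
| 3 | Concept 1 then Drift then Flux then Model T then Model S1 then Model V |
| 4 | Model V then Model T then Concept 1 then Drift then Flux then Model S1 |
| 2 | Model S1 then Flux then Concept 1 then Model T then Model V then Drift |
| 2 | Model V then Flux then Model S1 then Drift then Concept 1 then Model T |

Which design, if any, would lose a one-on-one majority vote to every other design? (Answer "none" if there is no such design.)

none

Head-to-head results (23 engineers):
Model V vs Drift: Drift wins 14–9.
Model V vs Model S1: Model S1 wins 13–10.
Model V vs Model T: 10 to 13, Model T.
Model V vs Flux: Model V is ranked higher on 3+4+2 = 9 ballots, Flux on 14. Flux wins 14–9.
Model V vs Concept 1: Model V preferred on 6+1+4+2 = 13 ballots; Model V wins 13–10.
Drift vs Model S1: Drift preferred on 6+1+3+3+4 = 17 ballots; Drift wins 17–6.
Drift–Model T: Drift 17–6.
Drift vs Flux: 6+3+3+4 = 16 for Drift, 7 for Flux — Drift by 16–7.
Drift vs Concept 1: Concept 1, 14–9.
Model S1 vs Model T: Model T wins 17–6.
Model S1 vs Flux: Model S1 preferred on 6+2 = 8 ballots; Flux wins 15–8.
Model S1 vs Concept 1: 10 to 13, Concept 1.
Model T vs Flux: Model T wins 13–10.
Model T vs Concept 1: Concept 1 wins 12–11.
Flux vs Concept 1: Flux, 13–10.
Every design wins at least one matchup (Model V beats Concept 1; Drift beats Model V; Model S1 beats Model V; Model T beats Model V; Flux beats Model V; Concept 1 beats Drift), so there is no Condorcet loser.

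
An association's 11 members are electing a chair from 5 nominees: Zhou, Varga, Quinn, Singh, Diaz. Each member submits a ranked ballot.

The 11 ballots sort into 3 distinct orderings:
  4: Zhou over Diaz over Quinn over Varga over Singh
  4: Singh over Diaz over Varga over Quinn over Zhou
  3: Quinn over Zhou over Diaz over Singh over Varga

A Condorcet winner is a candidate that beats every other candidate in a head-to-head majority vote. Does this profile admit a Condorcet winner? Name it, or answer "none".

Head-to-head results (11 voters):
Zhou vs Varga: Zhou preferred on 4+3 = 7 ballots; Zhou wins 7–4.
Zhou vs Quinn: Zhou is ranked higher on 4 ballots, Quinn on 7. Quinn wins 7–4.
Zhou vs Singh: Zhou is ranked higher on 4+3 = 7 ballots, Singh on 4. Zhou wins 7–4.
Zhou vs Diaz: 7 to 4, Zhou.
Varga vs Quinn: 4 for Varga, 7 for Quinn — Quinn by 7–4.
Varga vs Singh: 4 to 7, Singh.
Varga vs Diaz: 0 for Varga, 11 for Diaz — Diaz by 11–0.
Quinn vs Singh: Quinn preferred on 4+3 = 7 ballots; Quinn wins 7–4.
Quinn vs Diaz: Quinn is ranked higher on 3 ballots, Diaz on 8. Diaz wins 8–3.
Singh vs Diaz: Singh preferred on 4 ballots; Diaz wins 7–4.
No candidate is unbeaten: Zhou loses to Quinn; Varga loses to Zhou; Quinn loses to Diaz; Singh loses to Zhou; Diaz loses to Zhou. In particular Zhou beats Diaz beats Quinn beats Zhou is a majority cycle — no Condorcet winner exists.

none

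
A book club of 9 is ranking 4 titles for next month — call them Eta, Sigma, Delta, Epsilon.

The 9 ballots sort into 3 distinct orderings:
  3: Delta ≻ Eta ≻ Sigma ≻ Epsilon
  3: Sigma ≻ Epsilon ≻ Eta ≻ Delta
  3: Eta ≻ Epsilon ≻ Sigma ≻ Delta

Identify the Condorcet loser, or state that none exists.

Pairwise majorities:
Eta vs Sigma: 6 to 3, Eta.
Eta vs Delta: 3+3 = 6 for Eta, 3 for Delta — Eta by 6–3.
Eta vs Epsilon: Eta, 6–3.
Sigma vs Delta: 6 to 3, Sigma.
Sigma vs Epsilon: 3+3 = 6 for Sigma, 3 for Epsilon — Sigma by 6–3.
Delta–Epsilon: Epsilon 6–3.
Only Delta has no wins; Delta is the Condorcet loser.

Delta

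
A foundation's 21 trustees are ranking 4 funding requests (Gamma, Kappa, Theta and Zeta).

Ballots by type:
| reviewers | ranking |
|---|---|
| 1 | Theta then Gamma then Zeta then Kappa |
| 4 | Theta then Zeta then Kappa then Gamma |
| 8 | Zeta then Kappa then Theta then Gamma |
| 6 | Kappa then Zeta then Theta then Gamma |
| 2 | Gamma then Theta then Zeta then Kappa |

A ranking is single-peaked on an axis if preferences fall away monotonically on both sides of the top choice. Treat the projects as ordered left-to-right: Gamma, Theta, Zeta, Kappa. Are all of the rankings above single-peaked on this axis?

yes

Axis positions: Gamma=1, Theta=2, Zeta=3, Kappa=4.
Type 1 (peak Theta at position 2): ranking walks positions 2-1-3-4, expanding outward from the peak — single-peaked.
Type 2 (peak Theta at position 2): ranking walks positions 2-3-4-1, expanding outward from the peak — single-peaked.
Type 3 (peak Zeta at position 3): ranking walks positions 3-4-2-1, expanding outward from the peak — single-peaked.
Type 4 (peak Kappa at position 4): ranking walks positions 4-3-2-1, expanding outward from the peak — single-peaked.
Type 5 (peak Gamma at position 1): ranking walks positions 1-2-3-4, expanding outward from the peak — single-peaked.
Every ranking is single-peaked on this axis.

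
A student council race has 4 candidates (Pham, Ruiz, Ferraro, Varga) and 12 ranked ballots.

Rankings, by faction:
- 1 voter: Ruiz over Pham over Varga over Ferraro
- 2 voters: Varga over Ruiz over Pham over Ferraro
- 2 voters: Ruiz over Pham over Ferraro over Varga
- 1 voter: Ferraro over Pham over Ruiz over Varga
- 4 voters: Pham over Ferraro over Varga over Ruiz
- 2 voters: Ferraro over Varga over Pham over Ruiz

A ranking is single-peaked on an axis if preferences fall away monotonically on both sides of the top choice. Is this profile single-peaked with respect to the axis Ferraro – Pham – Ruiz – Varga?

Axis positions: Ferraro=1, Pham=2, Ruiz=3, Varga=4.
Faction 1 (peak Ruiz at position 3): ranking walks positions 3-2-4-1, expanding outward from the peak — single-peaked.
Faction 2 (peak Varga at position 4): ranking walks positions 4-3-2-1, expanding outward from the peak — single-peaked.
Faction 3 (peak Ruiz at position 3): ranking walks positions 3-2-1-4, expanding outward from the peak — single-peaked.
Faction 4 (peak Ferraro at position 1): ranking walks positions 1-2-3-4, expanding outward from the peak — single-peaked.
Faction 5: ranking walks positions 2-1-4-3; Varga is ranked above Ruiz even though Ruiz lies between Varga and the peak Pham on the axis — preferences dip and rise again. Not single-peaked.
Faction 6: ranking walks positions 1-4-2-3; Varga is ranked above Pham even though Pham lies between Varga and the peak Ferraro on the axis — preferences dip and rise again. Not single-peaked.
Faction 5 violates single-peakedness, so the profile is not single-peaked on this axis.

no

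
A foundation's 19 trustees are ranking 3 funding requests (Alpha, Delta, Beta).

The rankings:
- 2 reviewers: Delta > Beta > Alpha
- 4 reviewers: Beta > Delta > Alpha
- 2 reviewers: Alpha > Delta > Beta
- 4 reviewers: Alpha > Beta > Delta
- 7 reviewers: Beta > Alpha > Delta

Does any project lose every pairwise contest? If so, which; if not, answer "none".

Head-to-head results (19 reviewers):
Alpha–Delta: Alpha 13–6.
Alpha vs Beta: Alpha preferred on 2+4 = 6 ballots; Beta wins 13–6.
Delta vs Beta: Beta wins 15–4.
Delta is beaten in every head-to-head and is the Condorcet loser.

Delta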